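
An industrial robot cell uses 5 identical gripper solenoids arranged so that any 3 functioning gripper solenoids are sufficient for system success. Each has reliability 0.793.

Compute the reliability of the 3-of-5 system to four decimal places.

R = Σ_{i=3}^{5} C(5,i) p^i (1−p)^{5−i} with p = 0.793
C(5,3)·0.793^3·0.207^2 = 0.213678
C(5,4)·0.793^4·0.207^1 = 0.409292
C(5,5)·0.793^5·0.207^0 = 0.313593
Sum = 0.9366

0.9366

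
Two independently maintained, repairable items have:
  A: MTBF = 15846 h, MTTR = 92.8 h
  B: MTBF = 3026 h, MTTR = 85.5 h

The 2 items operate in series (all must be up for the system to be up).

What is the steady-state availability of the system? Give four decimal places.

0.9669

A(A) = MTBF/(MTBF+MTTR) = 15846/(15846+92.8) = 0.994178
A(B) = MTBF/(MTBF+MTTR) = 3026/(3026+85.5) = 0.972521
Series availability: 0.994178 × 0.972521 = 0.9669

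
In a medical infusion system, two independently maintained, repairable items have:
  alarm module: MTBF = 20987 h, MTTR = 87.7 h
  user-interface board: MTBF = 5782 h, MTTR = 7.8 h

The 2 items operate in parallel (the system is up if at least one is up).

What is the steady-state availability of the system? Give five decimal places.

A(alarm module) = MTBF/(MTBF+MTTR) = 20987/(20987+87.7) = 0.995839
A(user-interface board) = MTBF/(MTBF+MTTR) = 5782/(5782+7.8) = 0.998653
Parallel availability: 1 − (1 − 0.995839)(1 − 0.998653) = 0.99999

0.99999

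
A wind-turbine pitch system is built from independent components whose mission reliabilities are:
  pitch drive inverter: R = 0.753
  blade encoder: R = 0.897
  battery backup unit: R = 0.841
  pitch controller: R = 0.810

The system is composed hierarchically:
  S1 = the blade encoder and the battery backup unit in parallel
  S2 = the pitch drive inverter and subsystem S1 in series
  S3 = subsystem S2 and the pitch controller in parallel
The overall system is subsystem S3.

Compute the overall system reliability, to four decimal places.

0.9507

Parallel (blade encoder and battery backup unit): 1 − (1 − 0.897000)(1 − 0.841000) = 0.983623
Series (pitch drive inverter and [0.983623]): 0.753000 × 0.983623 = 0.740668
Parallel ([0.740668] and pitch controller): 1 − (1 − 0.740668)(1 − 0.810000) = 0.9507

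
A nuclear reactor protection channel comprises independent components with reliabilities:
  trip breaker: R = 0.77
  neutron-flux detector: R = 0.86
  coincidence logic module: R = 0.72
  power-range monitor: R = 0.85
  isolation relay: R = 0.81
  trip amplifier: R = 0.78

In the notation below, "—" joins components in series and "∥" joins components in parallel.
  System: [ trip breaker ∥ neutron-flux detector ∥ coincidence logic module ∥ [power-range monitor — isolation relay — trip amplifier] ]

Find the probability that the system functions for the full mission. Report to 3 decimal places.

0.996

Series (power-range monitor, isolation relay, and trip amplifier): 0.85000 × 0.81000 × 0.78000 = 0.53703
Parallel (trip breaker, neutron-flux detector, coincidence logic module, and [0.53703]): 1 − (1 − 0.77000)(1 − 0.86000)(1 − 0.72000)(1 − 0.53703) = 0.996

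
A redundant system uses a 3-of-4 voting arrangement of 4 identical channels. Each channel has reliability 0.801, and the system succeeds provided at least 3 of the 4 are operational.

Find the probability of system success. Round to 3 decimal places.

R = Σ_{i=3}^{4} C(4,i) p^i (1−p)^{4−i} with p = 0.801
C(4,3)·0.801^3·0.199^1 = 0.40908
C(4,4)·0.801^4·0.199^0 = 0.41165
Sum = 0.821

0.821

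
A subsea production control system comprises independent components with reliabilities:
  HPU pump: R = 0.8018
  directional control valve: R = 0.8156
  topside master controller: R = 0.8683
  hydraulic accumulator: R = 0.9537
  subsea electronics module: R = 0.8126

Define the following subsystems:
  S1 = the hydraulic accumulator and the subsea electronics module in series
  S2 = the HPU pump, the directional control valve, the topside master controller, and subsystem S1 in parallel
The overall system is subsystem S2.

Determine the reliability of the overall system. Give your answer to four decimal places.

Series (hydraulic accumulator and subsea electronics module): 0.953700 × 0.812600 = 0.774977
Parallel (HPU pump, directional control valve, topside master controller, and [0.774977]): 1 − (1 − 0.801800)(1 − 0.815600)(1 − 0.868300)(1 − 0.774977) = 0.9989

0.9989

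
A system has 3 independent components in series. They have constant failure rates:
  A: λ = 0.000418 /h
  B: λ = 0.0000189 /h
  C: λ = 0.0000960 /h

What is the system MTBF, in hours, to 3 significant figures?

1880

Series of exponential components: λ_sys = Σ λ_i
λ_sys = 0.000418 + 0.0000189 + 0.0000960 = 5.3290e-04 /h
MTBF = 1 / λ_sys = 1880 h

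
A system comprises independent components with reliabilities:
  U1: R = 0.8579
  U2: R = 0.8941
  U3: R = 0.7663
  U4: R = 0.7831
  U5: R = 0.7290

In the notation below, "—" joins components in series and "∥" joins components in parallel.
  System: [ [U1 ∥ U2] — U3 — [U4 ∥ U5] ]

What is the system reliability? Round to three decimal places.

Parallel (U1 and U2): 1 − (1 − 0.85790)(1 − 0.89410) = 0.98495
Parallel (U4 and U5): 1 − (1 − 0.78310)(1 − 0.72900) = 0.94122
Series ([0.98495], U3, and [0.94122]): 0.98495 × 0.76630 × 0.94122 = 0.710

0.710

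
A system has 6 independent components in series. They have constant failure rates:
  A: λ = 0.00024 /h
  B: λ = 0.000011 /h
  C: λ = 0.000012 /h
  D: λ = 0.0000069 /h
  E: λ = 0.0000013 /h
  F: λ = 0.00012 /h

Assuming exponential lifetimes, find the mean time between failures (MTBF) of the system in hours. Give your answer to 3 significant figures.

Series of exponential components: λ_sys = Σ λ_i
λ_sys = 0.00024 + 0.000011 + 0.000012 + 0.0000069 + 0.0000013 + 0.00012 = 3.9120e-04 /h
MTBF = 1 / λ_sys = 2560 h

2560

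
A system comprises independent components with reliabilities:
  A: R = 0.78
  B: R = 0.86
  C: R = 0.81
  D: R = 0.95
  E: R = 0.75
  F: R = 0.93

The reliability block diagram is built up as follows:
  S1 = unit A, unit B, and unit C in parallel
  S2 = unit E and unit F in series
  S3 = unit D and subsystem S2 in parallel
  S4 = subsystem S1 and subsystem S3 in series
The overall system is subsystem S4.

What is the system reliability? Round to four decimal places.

0.9791

Parallel (A, B, and C): 1 − (1 − 0.780000)(1 − 0.860000)(1 − 0.810000) = 0.994148
Series (E and F): 0.750000 × 0.930000 = 0.697500
Parallel (D and [0.697500]): 1 − (1 − 0.950000)(1 − 0.697500) = 0.984875
Series ([0.994148] and [0.984875]): 0.994148 × 0.984875 = 0.9791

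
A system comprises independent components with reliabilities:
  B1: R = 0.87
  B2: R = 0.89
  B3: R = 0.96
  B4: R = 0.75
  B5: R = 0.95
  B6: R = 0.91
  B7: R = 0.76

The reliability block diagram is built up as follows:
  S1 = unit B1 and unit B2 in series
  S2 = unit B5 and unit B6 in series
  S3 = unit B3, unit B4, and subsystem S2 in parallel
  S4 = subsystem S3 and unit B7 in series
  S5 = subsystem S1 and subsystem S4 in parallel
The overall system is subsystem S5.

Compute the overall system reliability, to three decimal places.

Series (B1 and B2): 0.87000 × 0.89000 = 0.77430
Series (B5 and B6): 0.95000 × 0.91000 = 0.86450
Parallel (B3, B4, and [0.86450]): 1 − (1 − 0.96000)(1 − 0.75000)(1 − 0.86450) = 0.99865
Series ([0.99865] and B7): 0.99865 × 0.76000 = 0.75897
Parallel ([0.77430] and [0.75897]): 1 − (1 − 0.77430)(1 − 0.75897) = 0.946

0.946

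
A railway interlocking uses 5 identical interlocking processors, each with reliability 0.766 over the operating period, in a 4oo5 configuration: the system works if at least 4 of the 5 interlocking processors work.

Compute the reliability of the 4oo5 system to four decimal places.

0.6665

R = Σ_{i=4}^{5} C(5,i) p^i (1−p)^{5−i} with p = 0.766
C(5,4)·0.766^4·0.234^1 = 0.402811
C(5,5)·0.766^5·0.234^0 = 0.263720
Sum = 0.6665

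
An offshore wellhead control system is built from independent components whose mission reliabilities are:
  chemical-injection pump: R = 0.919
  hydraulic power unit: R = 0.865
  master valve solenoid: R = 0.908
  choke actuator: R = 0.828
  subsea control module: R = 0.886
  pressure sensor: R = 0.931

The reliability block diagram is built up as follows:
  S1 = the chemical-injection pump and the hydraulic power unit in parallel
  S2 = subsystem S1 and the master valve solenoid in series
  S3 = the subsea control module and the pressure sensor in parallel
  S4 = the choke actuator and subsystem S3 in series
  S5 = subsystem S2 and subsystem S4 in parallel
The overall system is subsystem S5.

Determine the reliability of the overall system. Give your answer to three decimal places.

0.982

Parallel (chemical-injection pump and hydraulic power unit): 1 − (1 − 0.91900)(1 − 0.86500) = 0.98907
Series ([0.98907] and master valve solenoid): 0.98907 × 0.90800 = 0.89808
Parallel (subsea control module and pressure sensor): 1 − (1 − 0.88600)(1 − 0.93100) = 0.99213
Series (choke actuator and [0.99213]): 0.82800 × 0.99213 = 0.82148
Parallel ([0.89808] and [0.82148]): 1 − (1 − 0.89808)(1 − 0.82148) = 0.982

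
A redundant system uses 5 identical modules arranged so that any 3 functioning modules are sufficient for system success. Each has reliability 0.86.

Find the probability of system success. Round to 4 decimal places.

0.9780

R = Σ_{i=3}^{5} C(5,i) p^i (1−p)^{5−i} with p = 0.86
C(5,3)·0.86^3·0.14^2 = 0.124667
C(5,4)·0.86^4·0.14^1 = 0.382906
C(5,5)·0.86^5·0.14^0 = 0.470427
Sum = 0.9780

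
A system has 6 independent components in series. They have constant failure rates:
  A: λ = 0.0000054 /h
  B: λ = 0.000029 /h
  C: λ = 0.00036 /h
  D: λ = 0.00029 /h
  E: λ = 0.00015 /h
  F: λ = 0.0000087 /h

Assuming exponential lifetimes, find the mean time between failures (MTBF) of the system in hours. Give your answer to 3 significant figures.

1190

Series of exponential components: λ_sys = Σ λ_i
λ_sys = 0.0000054 + 0.000029 + 0.00036 + 0.00029 + 0.00015 + 0.0000087 = 8.4310e-04 /h
MTBF = 1 / λ_sys = 1190 h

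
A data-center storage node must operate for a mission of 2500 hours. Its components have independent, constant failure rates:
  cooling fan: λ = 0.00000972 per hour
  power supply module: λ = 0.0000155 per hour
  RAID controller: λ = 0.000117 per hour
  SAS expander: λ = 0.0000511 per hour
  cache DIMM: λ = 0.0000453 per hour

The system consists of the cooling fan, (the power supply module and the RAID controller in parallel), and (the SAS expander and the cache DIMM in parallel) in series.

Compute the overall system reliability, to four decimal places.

0.9542

R(cooling fan) = exp(−0.00000972 × 2500) = 0.975993
R(power supply module) = exp(−0.0000155 × 2500) = 0.961991
R(RAID controller) = exp(−0.000117 × 2500) = 0.746395
R(SAS expander) = exp(−0.0000511 × 2500) = 0.880073
R(cache DIMM) = exp(−0.0000453 × 2500) = 0.892927
Parallel (power supply module and RAID controller): 1 − (1 − 0.961991)(1 − 0.746395) = 0.990361
Parallel (SAS expander and cache DIMM): 1 − (1 − 0.880073)(1 − 0.892927) = 0.987159
Series (cooling fan, [0.990361], and [0.987159]): 0.975993 × 0.990361 × 0.987159 = 0.9542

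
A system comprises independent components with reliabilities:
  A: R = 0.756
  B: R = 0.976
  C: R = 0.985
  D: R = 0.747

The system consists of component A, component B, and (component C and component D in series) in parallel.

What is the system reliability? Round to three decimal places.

0.998

Series (C and D): 0.98500 × 0.74700 = 0.73580
Parallel (A, B, and [0.73580]): 1 − (1 − 0.75600)(1 − 0.97600)(1 − 0.73580) = 0.998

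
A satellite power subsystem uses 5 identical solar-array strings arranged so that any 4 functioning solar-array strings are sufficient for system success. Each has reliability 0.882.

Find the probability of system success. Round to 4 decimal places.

R = Σ_{i=4}^{5} C(5,i) p^i (1−p)^{5−i} with p = 0.882
C(5,4)·0.882^4·0.118^1 = 0.357048
C(5,5)·0.882^5·0.118^0 = 0.533756
Sum = 0.8908

0.8908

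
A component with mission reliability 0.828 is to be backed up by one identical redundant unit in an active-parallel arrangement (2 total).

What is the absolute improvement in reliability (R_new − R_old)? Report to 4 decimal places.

0.1424

R_before = 0.828
R_after = 1 − (1 − 0.828)^2 = 0.9704
ΔR = 0.9704 − 0.828 = 0.1424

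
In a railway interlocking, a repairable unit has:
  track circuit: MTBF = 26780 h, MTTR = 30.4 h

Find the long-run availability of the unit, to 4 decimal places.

A(track circuit) = MTBF/(MTBF+MTTR) = 26780/(26780+30.4) = 0.9989

0.9989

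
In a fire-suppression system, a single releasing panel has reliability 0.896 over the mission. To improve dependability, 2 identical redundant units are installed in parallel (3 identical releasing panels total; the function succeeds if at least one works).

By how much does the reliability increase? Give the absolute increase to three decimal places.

0.103

R_before = 0.896
R_after = 1 − (1 − 0.896)^3 = 0.999
ΔR = 0.999 − 0.896 = 0.103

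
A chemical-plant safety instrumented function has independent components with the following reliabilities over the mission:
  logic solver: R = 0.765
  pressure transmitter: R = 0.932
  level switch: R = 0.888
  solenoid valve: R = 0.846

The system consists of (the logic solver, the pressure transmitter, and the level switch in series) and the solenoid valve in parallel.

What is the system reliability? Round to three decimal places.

0.944

Series (logic solver, pressure transmitter, and level switch): 0.76500 × 0.93200 × 0.88800 = 0.63313
Parallel ([0.63313] and solenoid valve): 1 − (1 − 0.63313)(1 − 0.84600) = 0.944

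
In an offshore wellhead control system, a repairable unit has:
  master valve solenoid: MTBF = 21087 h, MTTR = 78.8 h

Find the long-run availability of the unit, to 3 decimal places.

0.996

A(master valve solenoid) = MTBF/(MTBF+MTTR) = 21087/(21087+78.8) = 0.996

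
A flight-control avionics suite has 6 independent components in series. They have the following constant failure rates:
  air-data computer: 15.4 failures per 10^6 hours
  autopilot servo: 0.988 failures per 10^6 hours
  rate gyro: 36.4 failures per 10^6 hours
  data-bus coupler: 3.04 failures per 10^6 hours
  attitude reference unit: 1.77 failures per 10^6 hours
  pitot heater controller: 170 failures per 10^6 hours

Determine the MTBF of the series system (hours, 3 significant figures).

4390

Series of exponential components: λ_sys = Σ λ_i
λ_sys = 0.0000154 + 0.000000988 + 0.0000364 + 0.00000304 + 0.00000177 + 0.000170 = 2.2760e-04 /h
MTBF = 1 / λ_sys = 4390 h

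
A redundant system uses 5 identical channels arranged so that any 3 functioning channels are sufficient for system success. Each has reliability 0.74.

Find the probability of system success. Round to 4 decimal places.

0.8857

R = Σ_{i=3}^{5} C(5,i) p^i (1−p)^{5−i} with p = 0.74
C(5,3)·0.74^3·0.26^2 = 0.273931
C(5,4)·0.74^4·0.26^1 = 0.389825
C(5,5)·0.74^5·0.26^0 = 0.221901
Sum = 0.8857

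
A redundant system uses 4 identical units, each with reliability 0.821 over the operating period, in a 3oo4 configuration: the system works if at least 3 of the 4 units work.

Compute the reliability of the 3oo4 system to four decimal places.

R = Σ_{i=3}^{4} C(4,i) p^i (1−p)^{4−i} with p = 0.821
C(4,3)·0.821^3·0.179^1 = 0.396226
C(4,4)·0.821^4·0.179^0 = 0.454331
Sum = 0.8506

0.8506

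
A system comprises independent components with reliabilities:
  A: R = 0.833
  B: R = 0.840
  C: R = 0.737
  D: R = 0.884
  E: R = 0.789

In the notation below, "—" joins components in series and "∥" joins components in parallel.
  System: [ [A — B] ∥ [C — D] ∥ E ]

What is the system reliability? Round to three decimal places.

Series (A and B): 0.83300 × 0.84000 = 0.69972
Series (C and D): 0.73700 × 0.88400 = 0.65151
Parallel ([0.69972], [0.65151], and E): 1 − (1 − 0.69972)(1 − 0.65151)(1 − 0.78900) = 0.978

0.978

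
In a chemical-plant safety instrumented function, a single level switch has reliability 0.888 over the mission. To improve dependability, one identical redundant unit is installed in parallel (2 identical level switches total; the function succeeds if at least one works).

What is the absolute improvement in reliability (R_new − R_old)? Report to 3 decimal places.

0.099

R_before = 0.888
R_after = 1 − (1 − 0.888)^2 = 0.987
ΔR = 0.987 − 0.888 = 0.099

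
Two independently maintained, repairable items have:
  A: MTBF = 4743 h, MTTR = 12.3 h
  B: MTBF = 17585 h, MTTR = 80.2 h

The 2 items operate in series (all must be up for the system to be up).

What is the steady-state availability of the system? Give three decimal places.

0.993

A(A) = MTBF/(MTBF+MTTR) = 4743/(4743+12.3) = 0.997413
A(B) = MTBF/(MTBF+MTTR) = 17585/(17585+80.2) = 0.995460
Series availability: 0.997413 × 0.995460 = 0.993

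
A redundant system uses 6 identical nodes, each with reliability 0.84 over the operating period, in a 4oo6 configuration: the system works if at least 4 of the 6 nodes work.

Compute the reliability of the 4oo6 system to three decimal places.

0.944

R = Σ_{i=4}^{6} C(6,i) p^i (1−p)^{6−i} with p = 0.84
C(6,4)·0.84^4·0.16^2 = 0.19118
C(6,5)·0.84^5·0.16^1 = 0.40148
C(6,6)·0.84^6·0.16^0 = 0.35130
Sum = 0.944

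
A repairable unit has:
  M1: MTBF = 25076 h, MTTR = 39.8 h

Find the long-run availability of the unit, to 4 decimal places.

0.9984

A(M1) = MTBF/(MTBF+MTTR) = 25076/(25076+39.8) = 0.9984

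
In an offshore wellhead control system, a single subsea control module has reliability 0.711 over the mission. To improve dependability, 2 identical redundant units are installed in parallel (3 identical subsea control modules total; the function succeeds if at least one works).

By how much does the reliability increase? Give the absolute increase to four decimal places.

0.2649

R_before = 0.711
R_after = 1 − (1 − 0.711)^3 = 0.9759
ΔR = 0.9759 − 0.711 = 0.2649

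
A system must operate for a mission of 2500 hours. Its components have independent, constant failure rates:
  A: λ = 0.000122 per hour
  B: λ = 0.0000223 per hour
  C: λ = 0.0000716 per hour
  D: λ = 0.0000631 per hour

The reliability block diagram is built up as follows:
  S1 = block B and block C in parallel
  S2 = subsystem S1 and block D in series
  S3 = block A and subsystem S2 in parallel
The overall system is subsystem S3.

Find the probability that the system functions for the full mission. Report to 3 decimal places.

0.960

R(A) = exp(−0.000122 × 2500) = 0.73712
R(B) = exp(−0.0000223 × 2500) = 0.94578
R(C) = exp(−0.0000716 × 2500) = 0.83611
R(D) = exp(−0.0000631 × 2500) = 0.85406
Parallel (B and C): 1 − (1 − 0.94578)(1 − 0.83611) = 0.99111
Series ([0.99111] and D): 0.99111 × 0.85406 = 0.84647
Parallel (A and [0.84647]): 1 − (1 − 0.73712)(1 − 0.84647) = 0.960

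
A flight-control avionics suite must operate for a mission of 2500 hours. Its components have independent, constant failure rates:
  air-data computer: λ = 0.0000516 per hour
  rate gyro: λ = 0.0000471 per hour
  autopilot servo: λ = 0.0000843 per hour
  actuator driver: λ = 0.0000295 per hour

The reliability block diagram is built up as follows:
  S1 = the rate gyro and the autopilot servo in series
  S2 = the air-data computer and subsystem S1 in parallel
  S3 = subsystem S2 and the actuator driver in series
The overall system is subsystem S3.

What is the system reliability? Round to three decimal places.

R(air-data computer) = exp(−0.0000516 × 2500) = 0.87897
R(rate gyro) = exp(−0.0000471 × 2500) = 0.88892
R(autopilot servo) = exp(−0.0000843 × 2500) = 0.80998
R(actuator driver) = exp(−0.0000295 × 2500) = 0.92890
Series (rate gyro and autopilot servo): 0.88892 × 0.80998 = 0.72001
Parallel (air-data computer and [0.72001]): 1 − (1 − 0.87897)(1 − 0.72001) = 0.96611
Series ([0.96611] and actuator driver): 0.96611 × 0.92890 = 0.897

0.897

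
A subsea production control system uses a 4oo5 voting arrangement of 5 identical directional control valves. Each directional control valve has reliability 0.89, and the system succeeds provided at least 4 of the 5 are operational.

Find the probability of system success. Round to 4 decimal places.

0.9035

R = Σ_{i=4}^{5} C(5,i) p^i (1−p)^{5−i} with p = 0.89
C(5,4)·0.89^4·0.11^1 = 0.345082
C(5,5)·0.89^5·0.11^0 = 0.558406
Sum = 0.9035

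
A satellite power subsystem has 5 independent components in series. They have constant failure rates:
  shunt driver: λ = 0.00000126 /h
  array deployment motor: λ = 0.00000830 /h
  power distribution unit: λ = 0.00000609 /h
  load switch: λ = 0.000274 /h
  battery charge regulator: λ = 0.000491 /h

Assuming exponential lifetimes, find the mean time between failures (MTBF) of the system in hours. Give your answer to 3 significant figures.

1280

Series of exponential components: λ_sys = Σ λ_i
λ_sys = 0.00000126 + 0.00000830 + 0.00000609 + 0.000274 + 0.000491 = 7.8065e-04 /h
MTBF = 1 / λ_sys = 1280 h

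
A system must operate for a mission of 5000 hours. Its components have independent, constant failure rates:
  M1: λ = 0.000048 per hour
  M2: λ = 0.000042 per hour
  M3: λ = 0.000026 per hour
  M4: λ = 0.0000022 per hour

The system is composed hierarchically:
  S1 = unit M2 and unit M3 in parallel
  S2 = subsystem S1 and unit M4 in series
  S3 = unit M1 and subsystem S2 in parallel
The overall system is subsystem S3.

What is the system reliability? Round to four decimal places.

R(M1) = exp(−0.000048 × 5000) = 0.786628
R(M2) = exp(−0.000042 × 5000) = 0.810584
R(M3) = exp(−0.000026 × 5000) = 0.878095
R(M4) = exp(−0.0000022 × 5000) = 0.989060
Parallel (M2 and M3): 1 − (1 − 0.810584)(1 − 0.878095) = 0.976909
Series ([0.976909] and M4): 0.976909 × 0.989060 = 0.966222
Parallel (M1 and [0.966222]): 1 − (1 − 0.786628)(1 − 0.966222) = 0.9928

0.9928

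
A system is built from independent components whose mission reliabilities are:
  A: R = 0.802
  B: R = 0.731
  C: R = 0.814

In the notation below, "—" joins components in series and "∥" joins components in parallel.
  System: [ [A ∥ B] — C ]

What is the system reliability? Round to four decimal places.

0.7706

Parallel (A and B): 1 − (1 − 0.802000)(1 − 0.731000) = 0.946738
Series ([0.946738] and C): 0.946738 × 0.814000 = 0.7706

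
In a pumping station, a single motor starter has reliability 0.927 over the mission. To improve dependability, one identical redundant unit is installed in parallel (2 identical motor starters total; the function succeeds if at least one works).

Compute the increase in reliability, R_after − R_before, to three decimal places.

R_before = 0.927
R_after = 1 − (1 − 0.927)^2 = 0.995
ΔR = 0.995 − 0.927 = 0.068

0.068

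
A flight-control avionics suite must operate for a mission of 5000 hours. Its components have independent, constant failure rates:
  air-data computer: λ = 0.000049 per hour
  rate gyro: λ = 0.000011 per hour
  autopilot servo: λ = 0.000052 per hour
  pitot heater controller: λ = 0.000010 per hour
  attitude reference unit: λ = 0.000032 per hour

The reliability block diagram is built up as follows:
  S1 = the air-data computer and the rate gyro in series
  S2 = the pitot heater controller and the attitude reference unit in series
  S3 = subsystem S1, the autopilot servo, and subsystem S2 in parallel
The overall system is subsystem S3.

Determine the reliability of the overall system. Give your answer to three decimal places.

R(air-data computer) = exp(−0.000049 × 5000) = 0.78270
R(rate gyro) = exp(−0.000011 × 5000) = 0.94649
R(autopilot servo) = exp(−0.000052 × 5000) = 0.77105
R(pitot heater controller) = exp(−0.000010 × 5000) = 0.95123
R(attitude reference unit) = exp(−0.000032 × 5000) = 0.85214
Series (air-data computer and rate gyro): 0.78270 × 0.94649 = 0.74082
Series (pitot heater controller and attitude reference unit): 0.95123 × 0.85214 = 0.81058
Parallel ([0.74082], autopilot servo, and [0.81058]): 1 − (1 − 0.74082)(1 − 0.77105)(1 − 0.81058) = 0.989

0.989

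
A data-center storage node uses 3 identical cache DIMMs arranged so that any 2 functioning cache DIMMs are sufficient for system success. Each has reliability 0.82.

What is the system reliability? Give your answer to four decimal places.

R = Σ_{i=2}^{3} C(3,i) p^i (1−p)^{3−i} with p = 0.82
C(3,2)·0.82^2·0.18^1 = 0.363096
C(3,3)·0.82^3·0.18^0 = 0.551368
Sum = 0.9145

0.9145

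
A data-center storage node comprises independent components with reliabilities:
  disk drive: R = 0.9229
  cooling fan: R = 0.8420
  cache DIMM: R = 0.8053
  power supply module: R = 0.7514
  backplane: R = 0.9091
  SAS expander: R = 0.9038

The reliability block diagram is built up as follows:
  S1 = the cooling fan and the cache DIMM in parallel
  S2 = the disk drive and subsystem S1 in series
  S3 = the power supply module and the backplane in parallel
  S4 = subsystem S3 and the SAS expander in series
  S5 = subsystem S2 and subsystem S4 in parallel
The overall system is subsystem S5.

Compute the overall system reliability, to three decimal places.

Parallel (cooling fan and cache DIMM): 1 − (1 − 0.84200)(1 − 0.80530) = 0.96924
Series (disk drive and [0.96924]): 0.92290 × 0.96924 = 0.89451
Parallel (power supply module and backplane): 1 − (1 − 0.75140)(1 − 0.90910) = 0.97740
Series ([0.97740] and SAS expander): 0.97740 × 0.90380 = 0.88337
Parallel ([0.89451] and [0.88337]): 1 − (1 − 0.89451)(1 − 0.88337) = 0.988

0.988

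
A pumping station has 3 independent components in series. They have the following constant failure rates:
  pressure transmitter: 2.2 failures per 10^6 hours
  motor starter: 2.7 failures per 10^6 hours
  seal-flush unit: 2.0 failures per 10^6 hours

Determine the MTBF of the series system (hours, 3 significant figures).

Series of exponential components: λ_sys = Σ λ_i
λ_sys = 0.0000022 + 0.0000027 + 0.0000020 = 6.9000e-06 /h
MTBF = 1 / λ_sys = 145000 h

145000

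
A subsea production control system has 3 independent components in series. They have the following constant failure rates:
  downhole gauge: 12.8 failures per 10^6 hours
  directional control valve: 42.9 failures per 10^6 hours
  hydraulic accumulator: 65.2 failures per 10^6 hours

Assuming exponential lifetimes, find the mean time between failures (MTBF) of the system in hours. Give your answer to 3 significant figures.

8270

Series of exponential components: λ_sys = Σ λ_i
λ_sys = 0.0000128 + 0.0000429 + 0.0000652 = 1.2090e-04 /h
MTBF = 1 / λ_sys = 8270 h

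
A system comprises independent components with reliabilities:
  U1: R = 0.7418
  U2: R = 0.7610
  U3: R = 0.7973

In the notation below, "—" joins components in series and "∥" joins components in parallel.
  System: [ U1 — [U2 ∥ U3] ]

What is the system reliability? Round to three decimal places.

Parallel (U2 and U3): 1 − (1 − 0.76100)(1 − 0.79730) = 0.95155
Series (U1 and [0.95155]): 0.74180 × 0.95155 = 0.706

0.706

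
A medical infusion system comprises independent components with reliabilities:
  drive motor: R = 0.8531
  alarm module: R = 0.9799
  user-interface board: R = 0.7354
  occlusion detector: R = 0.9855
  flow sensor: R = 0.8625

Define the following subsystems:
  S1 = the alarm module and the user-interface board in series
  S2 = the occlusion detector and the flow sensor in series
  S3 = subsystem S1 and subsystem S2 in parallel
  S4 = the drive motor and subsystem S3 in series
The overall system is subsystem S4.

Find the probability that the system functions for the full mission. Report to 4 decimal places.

0.8173

Series (alarm module and user-interface board): 0.979900 × 0.735400 = 0.720618
Series (occlusion detector and flow sensor): 0.985500 × 0.862500 = 0.849994
Parallel ([0.720618] and [0.849994]): 1 − (1 − 0.720618)(1 − 0.849994) = 0.958091
Series (drive motor and [0.958091]): 0.853100 × 0.958091 = 0.8173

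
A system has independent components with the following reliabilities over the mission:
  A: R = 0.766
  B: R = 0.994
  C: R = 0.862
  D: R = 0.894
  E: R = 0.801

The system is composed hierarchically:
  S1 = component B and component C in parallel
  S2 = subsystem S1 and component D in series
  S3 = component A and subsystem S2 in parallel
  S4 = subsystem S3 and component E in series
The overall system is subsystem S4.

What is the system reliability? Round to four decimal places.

Parallel (B and C): 1 − (1 − 0.994000)(1 − 0.862000) = 0.999172
Series ([0.999172] and D): 0.999172 × 0.894000 = 0.893260
Parallel (A and [0.893260]): 1 − (1 − 0.766000)(1 − 0.893260) = 0.975023
Series ([0.975023] and E): 0.975023 × 0.801000 = 0.7810

0.7810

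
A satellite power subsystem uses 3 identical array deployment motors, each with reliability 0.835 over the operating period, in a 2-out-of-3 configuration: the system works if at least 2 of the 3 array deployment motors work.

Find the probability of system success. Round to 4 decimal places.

0.9273

R = Σ_{i=2}^{3} C(3,i) p^i (1−p)^{3−i} with p = 0.835
C(3,2)·0.835^2·0.165^1 = 0.345126
C(3,3)·0.835^3·0.165^0 = 0.582183
Sum = 0.9273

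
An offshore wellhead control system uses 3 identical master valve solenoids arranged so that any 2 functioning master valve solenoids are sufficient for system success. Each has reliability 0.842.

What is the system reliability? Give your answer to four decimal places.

R = Σ_{i=2}^{3} C(3,i) p^i (1−p)^{3−i} with p = 0.842
C(3,2)·0.842^2·0.158^1 = 0.336049
C(3,3)·0.842^3·0.158^0 = 0.596948
Sum = 0.9330

0.9330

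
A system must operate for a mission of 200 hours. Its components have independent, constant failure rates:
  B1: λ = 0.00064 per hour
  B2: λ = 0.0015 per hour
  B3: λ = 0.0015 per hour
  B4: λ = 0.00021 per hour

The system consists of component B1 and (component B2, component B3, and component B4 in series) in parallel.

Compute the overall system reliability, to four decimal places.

0.9431

R(B1) = exp(−0.00064 × 200) = 0.879853
R(B2) = exp(−0.0015 × 200) = 0.740818
R(B3) = exp(−0.0015 × 200) = 0.740818
R(B4) = exp(−0.00021 × 200) = 0.958870
Series (B2, B3, and B4): 0.740818 × 0.740818 × 0.958870 = 0.526239
Parallel (B1 and [0.526239]): 1 − (1 − 0.879853)(1 − 0.526239) = 0.9431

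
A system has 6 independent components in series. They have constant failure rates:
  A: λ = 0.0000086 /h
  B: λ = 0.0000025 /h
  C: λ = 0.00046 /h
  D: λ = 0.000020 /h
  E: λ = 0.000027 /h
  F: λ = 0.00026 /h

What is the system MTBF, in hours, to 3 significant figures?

Series of exponential components: λ_sys = Σ λ_i
λ_sys = 0.0000086 + 0.0000025 + 0.00046 + 0.000020 + 0.000027 + 0.00026 = 7.7810e-04 /h
MTBF = 1 / λ_sys = 1290 h

1290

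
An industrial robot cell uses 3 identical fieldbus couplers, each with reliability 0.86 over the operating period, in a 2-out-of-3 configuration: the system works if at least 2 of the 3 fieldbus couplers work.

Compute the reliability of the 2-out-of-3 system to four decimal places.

0.9467

R = Σ_{i=2}^{3} C(3,i) p^i (1−p)^{3−i} with p = 0.86
C(3,2)·0.86^2·0.14^1 = 0.310632
C(3,3)·0.86^3·0.14^0 = 0.636056
Sum = 0.9467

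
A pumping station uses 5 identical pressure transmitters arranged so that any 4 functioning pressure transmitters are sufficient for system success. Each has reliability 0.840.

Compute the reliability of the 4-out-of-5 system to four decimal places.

R = Σ_{i=4}^{5} C(5,i) p^i (1−p)^{5−i} with p = 0.840
C(5,4)·0.840^4·0.160^1 = 0.398297
C(5,5)·0.840^5·0.160^0 = 0.418212
Sum = 0.8165

0.8165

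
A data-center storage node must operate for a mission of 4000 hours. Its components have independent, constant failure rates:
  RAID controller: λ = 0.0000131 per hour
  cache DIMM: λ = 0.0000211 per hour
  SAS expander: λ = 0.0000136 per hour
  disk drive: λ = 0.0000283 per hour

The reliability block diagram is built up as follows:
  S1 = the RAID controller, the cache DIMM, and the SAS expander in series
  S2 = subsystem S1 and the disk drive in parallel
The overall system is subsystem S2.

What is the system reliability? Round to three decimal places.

0.981

R(RAID controller) = exp(−0.0000131 × 4000) = 0.94895
R(cache DIMM) = exp(−0.0000211 × 4000) = 0.91906
R(SAS expander) = exp(−0.0000136 × 4000) = 0.94705
R(disk drive) = exp(−0.0000283 × 4000) = 0.89297
Series (RAID controller, cache DIMM, and SAS expander): 0.94895 × 0.91906 × 0.94705 = 0.82596
Parallel ([0.82596] and disk drive): 1 − (1 − 0.82596)(1 − 0.89297) = 0.981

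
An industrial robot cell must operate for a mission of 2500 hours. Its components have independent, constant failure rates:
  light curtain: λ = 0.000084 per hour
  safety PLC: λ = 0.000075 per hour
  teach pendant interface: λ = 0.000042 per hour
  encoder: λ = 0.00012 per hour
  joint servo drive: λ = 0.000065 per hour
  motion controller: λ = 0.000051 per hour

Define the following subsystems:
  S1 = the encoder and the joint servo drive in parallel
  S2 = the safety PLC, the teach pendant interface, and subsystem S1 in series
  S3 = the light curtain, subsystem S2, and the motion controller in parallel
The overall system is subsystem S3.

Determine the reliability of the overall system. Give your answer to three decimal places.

0.994

R(light curtain) = exp(−0.000084 × 2500) = 0.81058
R(safety PLC) = exp(−0.000075 × 2500) = 0.82903
R(teach pendant interface) = exp(−0.000042 × 2500) = 0.90032
R(encoder) = exp(−0.00012 × 2500) = 0.74082
R(joint servo drive) = exp(−0.000065 × 2500) = 0.85002
R(motion controller) = exp(−0.000051 × 2500) = 0.88029
Parallel (encoder and joint servo drive): 1 − (1 − 0.74082)(1 − 0.85002) = 0.96113
Series (safety PLC, teach pendant interface, and [0.96113]): 0.82903 × 0.90032 × 0.96113 = 0.71738
Parallel (light curtain, [0.71738], and motion controller): 1 − (1 − 0.81058)(1 − 0.71738)(1 − 0.88029) = 0.994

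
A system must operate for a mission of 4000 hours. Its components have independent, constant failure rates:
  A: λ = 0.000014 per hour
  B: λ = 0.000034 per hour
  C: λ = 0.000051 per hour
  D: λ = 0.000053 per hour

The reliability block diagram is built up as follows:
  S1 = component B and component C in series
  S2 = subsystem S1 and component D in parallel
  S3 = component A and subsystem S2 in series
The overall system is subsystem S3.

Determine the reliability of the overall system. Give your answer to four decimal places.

R(A) = exp(−0.000014 × 4000) = 0.945539
R(B) = exp(−0.000034 × 4000) = 0.872843
R(C) = exp(−0.000051 × 4000) = 0.815462
R(D) = exp(−0.000053 × 4000) = 0.808965
Series (B and C): 0.872843 × 0.815462 = 0.711770
Parallel ([0.711770] and D): 1 − (1 − 0.711770)(1 − 0.808965) = 0.944938
Series (A and [0.944938]): 0.945539 × 0.944938 = 0.8935

0.8935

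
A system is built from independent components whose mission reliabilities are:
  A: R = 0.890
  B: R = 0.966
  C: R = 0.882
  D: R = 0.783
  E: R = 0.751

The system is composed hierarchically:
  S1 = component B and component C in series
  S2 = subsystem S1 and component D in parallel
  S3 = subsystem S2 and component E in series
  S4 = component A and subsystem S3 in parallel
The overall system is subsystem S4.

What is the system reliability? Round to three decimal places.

0.970

Series (B and C): 0.96600 × 0.88200 = 0.85201
Parallel ([0.85201] and D): 1 − (1 − 0.85201)(1 − 0.78300) = 0.96789
Series ([0.96789] and E): 0.96789 × 0.75100 = 0.72689
Parallel (A and [0.72689]): 1 − (1 − 0.89000)(1 − 0.72689) = 0.970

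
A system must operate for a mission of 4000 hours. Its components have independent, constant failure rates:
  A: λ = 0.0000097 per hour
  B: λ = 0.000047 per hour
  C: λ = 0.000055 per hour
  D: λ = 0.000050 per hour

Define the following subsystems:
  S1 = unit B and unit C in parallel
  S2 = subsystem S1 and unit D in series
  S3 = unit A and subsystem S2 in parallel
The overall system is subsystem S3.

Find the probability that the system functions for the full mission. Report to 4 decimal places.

0.9920

R(A) = exp(−0.0000097 × 4000) = 0.961943
R(B) = exp(−0.000047 × 4000) = 0.828615
R(C) = exp(−0.000055 × 4000) = 0.802519
R(D) = exp(−0.000050 × 4000) = 0.818731
Parallel (B and C): 1 − (1 − 0.828615)(1 − 0.802519) = 0.966155
Series ([0.966155] and D): 0.966155 × 0.818731 = 0.791021
Parallel (A and [0.791021]): 1 − (1 − 0.961943)(1 − 0.791021) = 0.9920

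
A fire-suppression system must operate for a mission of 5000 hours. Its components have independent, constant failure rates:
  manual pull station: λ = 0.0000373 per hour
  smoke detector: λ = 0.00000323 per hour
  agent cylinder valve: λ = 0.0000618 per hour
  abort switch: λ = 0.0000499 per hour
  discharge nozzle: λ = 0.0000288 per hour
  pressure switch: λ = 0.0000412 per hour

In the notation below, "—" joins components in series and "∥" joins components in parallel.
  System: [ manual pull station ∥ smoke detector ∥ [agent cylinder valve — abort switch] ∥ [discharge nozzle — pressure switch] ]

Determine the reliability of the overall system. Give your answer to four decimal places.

0.9997

R(manual pull station) = exp(−0.0000373 × 5000) = 0.829859
R(smoke detector) = exp(−0.00000323 × 5000) = 0.983980
R(agent cylinder valve) = exp(−0.0000618 × 5000) = 0.734181
R(abort switch) = exp(−0.0000499 × 5000) = 0.779190
R(discharge nozzle) = exp(−0.0000288 × 5000) = 0.865888
R(pressure switch) = exp(−0.0000412 × 5000) = 0.813833
Series (agent cylinder valve and abort switch): 0.734181 × 0.779190 = 0.572066
Series (discharge nozzle and pressure switch): 0.865888 × 0.813833 = 0.704688
Parallel (manual pull station, smoke detector, [0.572066], and [0.704688]): 1 − (1 − 0.829859)(1 − 0.983980)(1 − 0.572066)(1 − 0.704688) = 0.9997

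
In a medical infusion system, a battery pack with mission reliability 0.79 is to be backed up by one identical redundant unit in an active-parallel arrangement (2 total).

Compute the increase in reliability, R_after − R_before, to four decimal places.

R_before = 0.79
R_after = 1 − (1 − 0.79)^2 = 0.9559
ΔR = 0.9559 − 0.79 = 0.1659

0.1659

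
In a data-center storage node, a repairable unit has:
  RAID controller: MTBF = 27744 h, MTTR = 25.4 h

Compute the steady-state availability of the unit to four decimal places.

0.9991

A(RAID controller) = MTBF/(MTBF+MTTR) = 27744/(27744+25.4) = 0.9991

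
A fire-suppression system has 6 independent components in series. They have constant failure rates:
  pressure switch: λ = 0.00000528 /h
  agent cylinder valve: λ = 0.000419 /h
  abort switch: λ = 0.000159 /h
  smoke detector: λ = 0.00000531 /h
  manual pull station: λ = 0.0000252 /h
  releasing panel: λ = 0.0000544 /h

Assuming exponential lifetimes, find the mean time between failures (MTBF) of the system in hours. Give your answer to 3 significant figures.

1500

Series of exponential components: λ_sys = Σ λ_i
λ_sys = 0.00000528 + 0.000419 + 0.000159 + 0.00000531 + 0.0000252 + 0.0000544 = 6.6819e-04 /h
MTBF = 1 / λ_sys = 1500 h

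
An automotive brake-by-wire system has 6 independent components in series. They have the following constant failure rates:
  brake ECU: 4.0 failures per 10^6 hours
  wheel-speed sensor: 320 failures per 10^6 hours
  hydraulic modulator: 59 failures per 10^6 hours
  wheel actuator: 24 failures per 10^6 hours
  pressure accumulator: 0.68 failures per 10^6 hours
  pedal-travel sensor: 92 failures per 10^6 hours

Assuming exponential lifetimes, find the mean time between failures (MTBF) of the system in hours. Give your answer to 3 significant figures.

2000

Series of exponential components: λ_sys = Σ λ_i
λ_sys = 0.0000040 + 0.00032 + 0.000059 + 0.000024 + 0.00000068 + 0.000092 = 4.9968e-04 /h
MTBF = 1 / λ_sys = 2000 h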